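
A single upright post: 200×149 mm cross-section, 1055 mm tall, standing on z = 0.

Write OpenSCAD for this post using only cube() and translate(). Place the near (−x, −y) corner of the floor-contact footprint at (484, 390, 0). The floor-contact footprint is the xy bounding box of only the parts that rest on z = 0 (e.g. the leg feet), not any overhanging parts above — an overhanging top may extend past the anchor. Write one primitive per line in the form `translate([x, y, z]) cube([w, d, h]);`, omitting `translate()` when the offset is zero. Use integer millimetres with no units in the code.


translate([484, 390, 0]) cube([200, 149, 1055]);


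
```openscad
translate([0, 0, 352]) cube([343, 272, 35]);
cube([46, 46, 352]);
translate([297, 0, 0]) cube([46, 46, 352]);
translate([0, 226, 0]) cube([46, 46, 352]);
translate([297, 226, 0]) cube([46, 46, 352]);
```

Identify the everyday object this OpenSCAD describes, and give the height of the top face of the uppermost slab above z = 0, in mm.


A stool. The seat height is 387 mm.

A 343×272×35 slab at z = 352 on four corner posts — a stool. The seat top is 352 + 35 = 387 mm.


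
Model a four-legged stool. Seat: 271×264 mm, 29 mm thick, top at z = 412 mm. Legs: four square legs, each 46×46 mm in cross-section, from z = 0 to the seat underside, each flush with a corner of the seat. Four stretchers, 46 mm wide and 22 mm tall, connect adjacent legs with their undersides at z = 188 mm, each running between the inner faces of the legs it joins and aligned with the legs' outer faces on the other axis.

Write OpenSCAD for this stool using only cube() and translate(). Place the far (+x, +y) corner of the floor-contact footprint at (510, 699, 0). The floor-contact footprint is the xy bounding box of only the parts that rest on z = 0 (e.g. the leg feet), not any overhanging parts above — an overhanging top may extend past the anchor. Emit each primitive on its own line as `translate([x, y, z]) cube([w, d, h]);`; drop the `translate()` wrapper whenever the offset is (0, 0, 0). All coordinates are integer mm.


translate([239, 435, 383]) cube([271, 264, 29]);
translate([239, 435, 0]) cube([46, 46, 383]);
translate([464, 435, 0]) cube([46, 46, 383]);
translate([239, 653, 0]) cube([46, 46, 383]);
translate([464, 653, 0]) cube([46, 46, 383]);
translate([285, 435, 188]) cube([179, 46, 22]);
translate([285, 653, 188]) cube([179, 46, 22]);
translate([239, 481, 188]) cube([46, 172, 22]);
translate([464, 481, 188]) cube([46, 172, 22]);


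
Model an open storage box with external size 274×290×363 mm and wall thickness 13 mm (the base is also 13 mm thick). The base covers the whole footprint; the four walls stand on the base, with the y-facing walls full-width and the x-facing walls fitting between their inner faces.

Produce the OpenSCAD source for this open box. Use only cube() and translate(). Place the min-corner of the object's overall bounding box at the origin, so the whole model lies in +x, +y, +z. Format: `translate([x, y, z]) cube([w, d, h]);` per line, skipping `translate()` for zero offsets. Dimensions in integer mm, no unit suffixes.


cube([274, 290, 13]);
translate([0, 0, 13]) cube([274, 13, 350]);
translate([0, 277, 13]) cube([274, 13, 350]);
translate([0, 13, 13]) cube([13, 264, 350]);
translate([261, 13, 13]) cube([13, 264, 350]);


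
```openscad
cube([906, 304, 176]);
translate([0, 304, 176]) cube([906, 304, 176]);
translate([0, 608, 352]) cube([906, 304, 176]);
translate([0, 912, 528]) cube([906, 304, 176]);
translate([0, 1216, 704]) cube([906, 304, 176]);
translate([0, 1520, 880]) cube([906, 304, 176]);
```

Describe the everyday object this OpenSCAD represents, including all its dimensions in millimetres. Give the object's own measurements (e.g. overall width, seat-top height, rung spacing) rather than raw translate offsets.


A straight staircase of 6 solid steps. Each step is 906 mm wide (x), 304 mm deep (y, the going) and 176 mm tall (the rise). The first step rests on the floor; each subsequent step sits one going further in +y and one rise higher in +z, directly behind and above the previous step with no overlap.


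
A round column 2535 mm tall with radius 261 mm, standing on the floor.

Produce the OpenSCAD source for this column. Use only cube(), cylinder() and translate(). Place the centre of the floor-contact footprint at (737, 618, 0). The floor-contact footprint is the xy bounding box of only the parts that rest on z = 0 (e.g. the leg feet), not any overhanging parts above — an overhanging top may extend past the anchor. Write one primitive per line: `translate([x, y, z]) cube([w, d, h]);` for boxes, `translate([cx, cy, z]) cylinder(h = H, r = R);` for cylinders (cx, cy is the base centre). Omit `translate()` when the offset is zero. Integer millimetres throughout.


translate([737, 618, 0]) cylinder(h = 2535, r = 261);


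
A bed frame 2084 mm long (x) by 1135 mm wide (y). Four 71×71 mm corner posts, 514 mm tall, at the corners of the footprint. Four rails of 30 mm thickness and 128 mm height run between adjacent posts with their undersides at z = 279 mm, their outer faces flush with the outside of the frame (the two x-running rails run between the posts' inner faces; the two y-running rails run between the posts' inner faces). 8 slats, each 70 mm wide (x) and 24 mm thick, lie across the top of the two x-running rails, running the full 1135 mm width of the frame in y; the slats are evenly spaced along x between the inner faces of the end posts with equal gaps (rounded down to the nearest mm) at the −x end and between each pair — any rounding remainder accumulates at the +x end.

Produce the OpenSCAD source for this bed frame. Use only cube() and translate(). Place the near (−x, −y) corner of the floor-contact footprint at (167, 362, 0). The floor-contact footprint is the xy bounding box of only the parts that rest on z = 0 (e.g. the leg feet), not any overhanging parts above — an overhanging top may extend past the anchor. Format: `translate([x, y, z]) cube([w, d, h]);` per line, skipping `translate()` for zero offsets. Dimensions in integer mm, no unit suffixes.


translate([167, 362, 0]) cube([71, 71, 514]);
translate([167, 1426, 0]) cube([71, 71, 514]);
translate([2180, 362, 0]) cube([71, 71, 514]);
translate([2180, 1426, 0]) cube([71, 71, 514]);
translate([238, 362, 279]) cube([1942, 30, 128]);
translate([238, 1467, 279]) cube([1942, 30, 128]);
translate([167, 433, 279]) cube([30, 993, 128]);
translate([2221, 433, 279]) cube([30, 993, 128]);
translate([391, 362, 407]) cube([70, 1135, 24]);
translate([614, 362, 407]) cube([70, 1135, 24]);
translate([837, 362, 407]) cube([70, 1135, 24]);
translate([1060, 362, 407]) cube([70, 1135, 24]);
translate([1283, 362, 407]) cube([70, 1135, 24]);
translate([1506, 362, 407]) cube([70, 1135, 24]);
translate([1729, 362, 407]) cube([70, 1135, 24]);
translate([1952, 362, 407]) cube([70, 1135, 24]);


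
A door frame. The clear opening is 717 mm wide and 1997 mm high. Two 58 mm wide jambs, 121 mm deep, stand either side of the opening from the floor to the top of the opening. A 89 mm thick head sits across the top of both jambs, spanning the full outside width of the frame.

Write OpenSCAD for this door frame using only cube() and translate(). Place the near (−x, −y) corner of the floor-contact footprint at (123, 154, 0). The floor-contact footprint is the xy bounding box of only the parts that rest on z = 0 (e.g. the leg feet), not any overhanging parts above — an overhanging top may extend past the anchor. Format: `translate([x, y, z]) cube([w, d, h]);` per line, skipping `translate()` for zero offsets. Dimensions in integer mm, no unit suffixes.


translate([123, 154, 0]) cube([58, 121, 1997]);
translate([898, 154, 0]) cube([58, 121, 1997]);
translate([123, 154, 1997]) cube([833, 121, 89]);


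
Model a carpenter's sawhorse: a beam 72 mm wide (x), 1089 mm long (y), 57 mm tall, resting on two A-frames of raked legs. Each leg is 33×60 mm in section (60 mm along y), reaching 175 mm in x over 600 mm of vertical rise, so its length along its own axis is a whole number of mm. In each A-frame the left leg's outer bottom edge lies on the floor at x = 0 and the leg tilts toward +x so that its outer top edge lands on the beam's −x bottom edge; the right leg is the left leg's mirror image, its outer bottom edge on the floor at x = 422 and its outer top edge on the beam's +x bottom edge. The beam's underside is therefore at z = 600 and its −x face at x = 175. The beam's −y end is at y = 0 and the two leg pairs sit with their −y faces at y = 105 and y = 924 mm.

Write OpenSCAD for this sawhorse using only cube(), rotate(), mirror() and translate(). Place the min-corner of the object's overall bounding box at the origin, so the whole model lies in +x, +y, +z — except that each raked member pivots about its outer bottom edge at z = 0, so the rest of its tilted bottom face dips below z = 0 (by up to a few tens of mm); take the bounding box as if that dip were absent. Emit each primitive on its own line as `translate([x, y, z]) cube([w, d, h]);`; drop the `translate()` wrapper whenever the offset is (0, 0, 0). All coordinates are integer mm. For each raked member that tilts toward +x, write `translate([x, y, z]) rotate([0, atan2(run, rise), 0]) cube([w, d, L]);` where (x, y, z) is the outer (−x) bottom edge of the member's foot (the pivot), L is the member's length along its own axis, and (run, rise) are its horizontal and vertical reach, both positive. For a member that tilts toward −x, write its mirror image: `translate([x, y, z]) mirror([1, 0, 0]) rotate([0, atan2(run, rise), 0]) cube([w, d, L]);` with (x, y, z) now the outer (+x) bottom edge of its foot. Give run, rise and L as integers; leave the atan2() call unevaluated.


// leg length = √(175² + 600²) = 625
// right-leg outer foot x = 2·175 + 72 = 422
// beam min-corner = (175, 0, 600)
translate([175, 0, 600]) cube([72, 1089, 57]);
translate([0, 105, 0]) rotate([0, atan2(175, 600), 0]) cube([33, 60, 625]);
translate([422, 105, 0]) mirror([1, 0, 0]) rotate([0, atan2(175, 600), 0]) cube([33, 60, 625]);
translate([0, 924, 0]) rotate([0, atan2(175, 600), 0]) cube([33, 60, 625]);
translate([422, 924, 0]) mirror([1, 0, 0]) rotate([0, atan2(175, 600), 0]) cube([33, 60, 625]);


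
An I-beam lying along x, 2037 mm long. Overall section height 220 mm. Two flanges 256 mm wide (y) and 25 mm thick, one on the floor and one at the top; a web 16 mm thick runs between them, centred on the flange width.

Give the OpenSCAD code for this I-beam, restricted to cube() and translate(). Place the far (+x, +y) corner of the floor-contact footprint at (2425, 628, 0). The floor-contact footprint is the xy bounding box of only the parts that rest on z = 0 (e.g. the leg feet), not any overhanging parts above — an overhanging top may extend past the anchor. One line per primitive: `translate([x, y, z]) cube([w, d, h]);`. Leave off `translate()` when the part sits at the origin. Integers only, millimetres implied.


translate([388, 372, 0]) cube([2037, 256, 25]);
translate([388, 492, 25]) cube([2037, 16, 170]);
translate([388, 372, 195]) cube([2037, 256, 25]);


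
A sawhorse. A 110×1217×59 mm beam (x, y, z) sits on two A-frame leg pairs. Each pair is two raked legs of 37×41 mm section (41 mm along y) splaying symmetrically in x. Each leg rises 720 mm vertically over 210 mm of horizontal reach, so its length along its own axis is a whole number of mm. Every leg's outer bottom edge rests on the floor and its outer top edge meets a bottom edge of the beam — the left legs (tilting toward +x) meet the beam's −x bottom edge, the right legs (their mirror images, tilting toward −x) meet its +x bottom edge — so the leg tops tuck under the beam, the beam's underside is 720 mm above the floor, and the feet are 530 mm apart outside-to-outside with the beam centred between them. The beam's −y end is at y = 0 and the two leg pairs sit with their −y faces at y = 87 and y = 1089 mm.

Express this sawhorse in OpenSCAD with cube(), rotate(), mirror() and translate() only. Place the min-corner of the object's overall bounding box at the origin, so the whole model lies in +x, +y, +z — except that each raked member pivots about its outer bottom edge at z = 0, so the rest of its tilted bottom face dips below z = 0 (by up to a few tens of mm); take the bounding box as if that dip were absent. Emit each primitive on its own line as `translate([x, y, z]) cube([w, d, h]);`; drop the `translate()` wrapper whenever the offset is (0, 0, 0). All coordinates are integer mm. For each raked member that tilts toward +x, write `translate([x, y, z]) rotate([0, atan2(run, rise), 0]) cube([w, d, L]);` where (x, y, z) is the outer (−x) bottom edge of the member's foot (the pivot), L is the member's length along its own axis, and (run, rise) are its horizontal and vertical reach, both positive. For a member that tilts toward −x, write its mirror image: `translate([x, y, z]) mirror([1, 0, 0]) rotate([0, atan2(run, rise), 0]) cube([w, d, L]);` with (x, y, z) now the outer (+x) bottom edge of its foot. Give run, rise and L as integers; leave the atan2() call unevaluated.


translate([210, 0, 720]) cube([110, 1217, 59]);
translate([0, 87, 0]) rotate([0, atan2(210, 720), 0]) cube([37, 41, 750]);
translate([530, 87, 0]) mirror([1, 0, 0]) rotate([0, atan2(210, 720), 0]) cube([37, 41, 750]);
translate([0, 1089, 0]) rotate([0, atan2(210, 720), 0]) cube([37, 41, 750]);
translate([530, 1089, 0]) mirror([1, 0, 0]) rotate([0, atan2(210, 720), 0]) cube([37, 41, 750]);


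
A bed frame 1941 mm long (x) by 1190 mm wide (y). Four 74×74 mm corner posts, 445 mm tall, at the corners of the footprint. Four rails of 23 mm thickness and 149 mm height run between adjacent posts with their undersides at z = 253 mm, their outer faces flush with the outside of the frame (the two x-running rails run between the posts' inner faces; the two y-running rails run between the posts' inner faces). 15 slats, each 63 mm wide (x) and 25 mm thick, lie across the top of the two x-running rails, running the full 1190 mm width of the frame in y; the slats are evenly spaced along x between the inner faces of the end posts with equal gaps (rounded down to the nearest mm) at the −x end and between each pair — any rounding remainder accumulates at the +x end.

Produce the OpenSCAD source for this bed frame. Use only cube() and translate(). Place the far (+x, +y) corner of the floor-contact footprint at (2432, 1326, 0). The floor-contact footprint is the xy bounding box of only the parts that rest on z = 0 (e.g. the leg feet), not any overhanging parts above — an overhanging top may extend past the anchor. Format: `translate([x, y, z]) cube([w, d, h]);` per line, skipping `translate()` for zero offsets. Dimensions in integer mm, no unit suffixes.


translate([491, 136, 0]) cube([74, 74, 445]);
translate([491, 1252, 0]) cube([74, 74, 445]);
translate([2358, 136, 0]) cube([74, 74, 445]);
translate([2358, 1252, 0]) cube([74, 74, 445]);
translate([565, 136, 253]) cube([1793, 23, 149]);
translate([565, 1303, 253]) cube([1793, 23, 149]);
translate([491, 210, 253]) cube([23, 1042, 149]);
translate([2409, 210, 253]) cube([23, 1042, 149]);
translate([618, 136, 402]) cube([63, 1190, 25]);
translate([734, 136, 402]) cube([63, 1190, 25]);
translate([850, 136, 402]) cube([63, 1190, 25]);
translate([966, 136, 402]) cube([63, 1190, 25]);
translate([1082, 136, 402]) cube([63, 1190, 25]);
translate([1198, 136, 402]) cube([63, 1190, 25]);
translate([1314, 136, 402]) cube([63, 1190, 25]);
translate([1430, 136, 402]) cube([63, 1190, 25]);
translate([1546, 136, 402]) cube([63, 1190, 25]);
translate([1662, 136, 402]) cube([63, 1190, 25]);
translate([1778, 136, 402]) cube([63, 1190, 25]);
translate([1894, 136, 402]) cube([63, 1190, 25]);
translate([2010, 136, 402]) cube([63, 1190, 25]);
translate([2126, 136, 402]) cube([63, 1190, 25]);
translate([2242, 136, 402]) cube([63, 1190, 25]);


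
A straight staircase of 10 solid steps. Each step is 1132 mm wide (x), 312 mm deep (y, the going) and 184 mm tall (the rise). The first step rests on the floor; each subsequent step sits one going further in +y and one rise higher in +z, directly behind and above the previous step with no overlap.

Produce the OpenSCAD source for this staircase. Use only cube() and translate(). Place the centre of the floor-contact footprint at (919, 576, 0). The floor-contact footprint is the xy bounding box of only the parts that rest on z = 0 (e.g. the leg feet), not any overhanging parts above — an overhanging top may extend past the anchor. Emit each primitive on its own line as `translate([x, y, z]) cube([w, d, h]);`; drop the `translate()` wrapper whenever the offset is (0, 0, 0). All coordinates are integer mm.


translate([353, 420, 0]) cube([1132, 312, 184]);
translate([353, 732, 184]) cube([1132, 312, 184]);
translate([353, 1044, 368]) cube([1132, 312, 184]);
translate([353, 1356, 552]) cube([1132, 312, 184]);
translate([353, 1668, 736]) cube([1132, 312, 184]);
translate([353, 1980, 920]) cube([1132, 312, 184]);
translate([353, 2292, 1104]) cube([1132, 312, 184]);
translate([353, 2604, 1288]) cube([1132, 312, 184]);
translate([353, 2916, 1472]) cube([1132, 312, 184]);
translate([353, 3228, 1656]) cube([1132, 312, 184]);


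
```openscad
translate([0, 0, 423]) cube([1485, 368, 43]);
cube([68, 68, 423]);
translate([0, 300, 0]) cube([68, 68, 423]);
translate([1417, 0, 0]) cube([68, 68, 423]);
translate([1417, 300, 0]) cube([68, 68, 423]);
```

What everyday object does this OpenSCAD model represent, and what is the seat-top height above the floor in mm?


A bench. The seat-top height is 466 mm.

A long slab on four corner posts — a bench. The slab sits at z = 423 with thickness 43, so the top is 423 + 43 = 466 mm.


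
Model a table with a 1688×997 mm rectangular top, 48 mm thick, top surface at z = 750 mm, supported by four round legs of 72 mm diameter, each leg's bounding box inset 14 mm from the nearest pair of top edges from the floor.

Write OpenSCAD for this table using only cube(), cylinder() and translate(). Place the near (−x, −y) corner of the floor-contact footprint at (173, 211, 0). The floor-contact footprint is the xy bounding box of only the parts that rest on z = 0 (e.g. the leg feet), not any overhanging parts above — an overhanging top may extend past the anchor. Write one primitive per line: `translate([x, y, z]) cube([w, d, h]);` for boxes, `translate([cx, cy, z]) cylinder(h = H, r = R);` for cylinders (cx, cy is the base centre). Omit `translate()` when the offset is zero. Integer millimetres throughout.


translate([159, 197, 702]) cube([1688, 997, 48]);
translate([209, 247, 0]) cylinder(h = 702, r = 36);
translate([1797, 247, 0]) cylinder(h = 702, r = 36);
translate([209, 1144, 0]) cylinder(h = 702, r = 36);
translate([1797, 1144, 0]) cylinder(h = 702, r = 36);


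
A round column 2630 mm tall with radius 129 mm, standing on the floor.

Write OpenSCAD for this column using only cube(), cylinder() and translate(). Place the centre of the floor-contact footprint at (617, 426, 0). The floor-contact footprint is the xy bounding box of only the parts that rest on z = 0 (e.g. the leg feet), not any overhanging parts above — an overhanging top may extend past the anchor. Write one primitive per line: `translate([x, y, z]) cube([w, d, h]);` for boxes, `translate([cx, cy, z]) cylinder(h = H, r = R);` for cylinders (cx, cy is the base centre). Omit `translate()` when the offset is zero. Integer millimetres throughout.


translate([617, 426, 0]) cylinder(h = 2630, r = 129);


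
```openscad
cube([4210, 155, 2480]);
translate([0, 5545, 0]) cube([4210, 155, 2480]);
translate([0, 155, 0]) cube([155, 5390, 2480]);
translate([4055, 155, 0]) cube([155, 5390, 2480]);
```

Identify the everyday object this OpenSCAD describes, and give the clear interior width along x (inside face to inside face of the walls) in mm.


A house (or room) frame. The interior width is 3900 mm.

Four 2480 mm walls enclosing a rectangle with no floor or roof — a room or house frame. Outside width is 4210 mm and wall thickness is 155 mm, so the interior width is 4210 − 2 × 155 = 3900 mm.


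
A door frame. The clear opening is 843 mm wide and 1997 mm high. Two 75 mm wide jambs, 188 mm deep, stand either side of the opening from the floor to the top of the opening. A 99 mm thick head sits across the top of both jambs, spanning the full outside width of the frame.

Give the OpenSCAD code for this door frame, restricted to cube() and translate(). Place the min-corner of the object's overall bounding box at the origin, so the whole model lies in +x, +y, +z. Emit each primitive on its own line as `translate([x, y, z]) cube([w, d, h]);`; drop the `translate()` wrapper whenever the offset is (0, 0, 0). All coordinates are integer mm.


cube([75, 188, 1997]);
translate([918, 0, 0]) cube([75, 188, 1997]);
translate([0, 0, 1997]) cube([993, 188, 99]);


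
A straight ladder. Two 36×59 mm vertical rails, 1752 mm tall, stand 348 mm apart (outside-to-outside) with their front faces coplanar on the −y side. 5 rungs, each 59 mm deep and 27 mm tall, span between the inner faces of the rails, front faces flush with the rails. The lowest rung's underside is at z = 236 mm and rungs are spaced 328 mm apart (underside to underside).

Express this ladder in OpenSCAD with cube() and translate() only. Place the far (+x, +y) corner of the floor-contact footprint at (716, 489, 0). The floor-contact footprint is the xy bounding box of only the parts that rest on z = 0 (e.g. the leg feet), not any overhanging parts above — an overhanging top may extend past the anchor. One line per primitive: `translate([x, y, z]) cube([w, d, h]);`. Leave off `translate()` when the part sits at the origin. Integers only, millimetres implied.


translate([368, 430, 0]) cube([36, 59, 1752]);
translate([680, 430, 0]) cube([36, 59, 1752]);
translate([404, 430, 236]) cube([276, 59, 27]);
translate([404, 430, 564]) cube([276, 59, 27]);
translate([404, 430, 892]) cube([276, 59, 27]);
translate([404, 430, 1220]) cube([276, 59, 27]);
translate([404, 430, 1548]) cube([276, 59, 27]);


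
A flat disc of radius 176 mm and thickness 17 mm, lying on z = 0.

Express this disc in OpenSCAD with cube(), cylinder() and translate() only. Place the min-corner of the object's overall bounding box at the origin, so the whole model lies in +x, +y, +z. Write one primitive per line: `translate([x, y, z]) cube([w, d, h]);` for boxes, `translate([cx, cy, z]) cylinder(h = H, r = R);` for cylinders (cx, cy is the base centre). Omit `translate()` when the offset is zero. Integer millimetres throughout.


translate([176, 176, 0]) cylinder(h = 17, r = 176);


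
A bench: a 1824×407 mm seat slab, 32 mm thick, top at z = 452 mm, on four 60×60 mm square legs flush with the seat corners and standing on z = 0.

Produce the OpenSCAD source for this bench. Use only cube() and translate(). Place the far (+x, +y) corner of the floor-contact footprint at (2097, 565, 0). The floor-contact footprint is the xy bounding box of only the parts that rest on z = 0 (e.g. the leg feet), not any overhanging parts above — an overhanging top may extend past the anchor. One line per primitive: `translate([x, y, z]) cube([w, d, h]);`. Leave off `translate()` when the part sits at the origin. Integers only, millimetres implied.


translate([273, 158, 420]) cube([1824, 407, 32]);
translate([273, 158, 0]) cube([60, 60, 420]);
translate([273, 505, 0]) cube([60, 60, 420]);
translate([2037, 158, 0]) cube([60, 60, 420]);
translate([2037, 505, 0]) cube([60, 60, 420]);


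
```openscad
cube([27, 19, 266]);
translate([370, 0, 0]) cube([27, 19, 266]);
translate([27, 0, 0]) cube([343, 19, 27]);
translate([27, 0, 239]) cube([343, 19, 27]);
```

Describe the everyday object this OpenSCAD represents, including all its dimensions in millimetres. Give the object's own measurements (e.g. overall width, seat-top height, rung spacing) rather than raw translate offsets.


A rectangular picture frame lying in the x–z plane (depth along y). The opening is 343 mm wide (x) by 212 mm tall (z), surrounded by a border 27 mm wide on all four sides. The frame is 19 mm deep and is made of two full-height vertical stiles with two horizontal rails fitted between them.


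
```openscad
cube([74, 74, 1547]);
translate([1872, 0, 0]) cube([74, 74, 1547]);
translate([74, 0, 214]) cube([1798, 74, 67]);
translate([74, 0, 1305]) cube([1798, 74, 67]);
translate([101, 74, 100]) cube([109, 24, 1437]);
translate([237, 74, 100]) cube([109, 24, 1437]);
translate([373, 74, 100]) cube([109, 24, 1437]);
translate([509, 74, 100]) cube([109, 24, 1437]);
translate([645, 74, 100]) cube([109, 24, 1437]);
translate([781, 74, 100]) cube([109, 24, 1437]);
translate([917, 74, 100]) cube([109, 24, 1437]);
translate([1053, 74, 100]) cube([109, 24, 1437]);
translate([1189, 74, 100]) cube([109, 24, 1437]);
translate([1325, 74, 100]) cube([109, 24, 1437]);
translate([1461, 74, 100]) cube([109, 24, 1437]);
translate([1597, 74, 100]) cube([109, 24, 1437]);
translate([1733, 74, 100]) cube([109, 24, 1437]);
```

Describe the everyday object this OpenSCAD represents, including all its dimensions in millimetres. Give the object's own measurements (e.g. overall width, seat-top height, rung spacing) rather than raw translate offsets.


A fence section. Two 74×74 mm posts, 1547 mm tall, stand on the floor with a clear span of 1798 mm between their inner faces. Two horizontal rails of 74×67 mm section span the gap between the posts with their undersides at z = 214 mm and z = 1305 mm, flush with the posts' −y face. 13 pickets, each 109 mm wide, 24 mm thick and 1437 mm tall, are fixed to the +y face of the rails with their bottoms at z = 100 mm, spaced across the span with a 27 mm gap after the −x post and between neighbouring pickets, with 30 mm left before the +x post.


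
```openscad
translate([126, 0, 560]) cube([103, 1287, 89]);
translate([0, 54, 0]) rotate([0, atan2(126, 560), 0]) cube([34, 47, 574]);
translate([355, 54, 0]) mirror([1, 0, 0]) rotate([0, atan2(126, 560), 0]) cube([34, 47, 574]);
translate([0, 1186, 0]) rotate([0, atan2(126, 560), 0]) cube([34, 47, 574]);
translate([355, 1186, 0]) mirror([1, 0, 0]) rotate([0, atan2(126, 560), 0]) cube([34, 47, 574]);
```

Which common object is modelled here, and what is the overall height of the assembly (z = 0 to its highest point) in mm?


A sawhorse. The overall height is 649 mm.

A beam across two mirrored pairs of raked legs — a sawhorse. The beam's underside is at z = 560 (matching the legs' vertical rise in atan2(126, 560)) and the beam is 89 mm tall, so its top is at 560 + 89 = 649 mm. The raked legs top out at the beam's underside, so that is the highest point.


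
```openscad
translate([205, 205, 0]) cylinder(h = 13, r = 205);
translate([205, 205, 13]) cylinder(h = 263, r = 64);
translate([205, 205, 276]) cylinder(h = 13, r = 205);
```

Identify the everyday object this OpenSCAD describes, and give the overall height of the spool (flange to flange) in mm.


A spool. The overall height is 289 mm.

Three coaxial cylinders, large–small–large — a spool. Two 13 mm flanges and a 263 mm core give 13 + 263 + 13 = 289 mm.


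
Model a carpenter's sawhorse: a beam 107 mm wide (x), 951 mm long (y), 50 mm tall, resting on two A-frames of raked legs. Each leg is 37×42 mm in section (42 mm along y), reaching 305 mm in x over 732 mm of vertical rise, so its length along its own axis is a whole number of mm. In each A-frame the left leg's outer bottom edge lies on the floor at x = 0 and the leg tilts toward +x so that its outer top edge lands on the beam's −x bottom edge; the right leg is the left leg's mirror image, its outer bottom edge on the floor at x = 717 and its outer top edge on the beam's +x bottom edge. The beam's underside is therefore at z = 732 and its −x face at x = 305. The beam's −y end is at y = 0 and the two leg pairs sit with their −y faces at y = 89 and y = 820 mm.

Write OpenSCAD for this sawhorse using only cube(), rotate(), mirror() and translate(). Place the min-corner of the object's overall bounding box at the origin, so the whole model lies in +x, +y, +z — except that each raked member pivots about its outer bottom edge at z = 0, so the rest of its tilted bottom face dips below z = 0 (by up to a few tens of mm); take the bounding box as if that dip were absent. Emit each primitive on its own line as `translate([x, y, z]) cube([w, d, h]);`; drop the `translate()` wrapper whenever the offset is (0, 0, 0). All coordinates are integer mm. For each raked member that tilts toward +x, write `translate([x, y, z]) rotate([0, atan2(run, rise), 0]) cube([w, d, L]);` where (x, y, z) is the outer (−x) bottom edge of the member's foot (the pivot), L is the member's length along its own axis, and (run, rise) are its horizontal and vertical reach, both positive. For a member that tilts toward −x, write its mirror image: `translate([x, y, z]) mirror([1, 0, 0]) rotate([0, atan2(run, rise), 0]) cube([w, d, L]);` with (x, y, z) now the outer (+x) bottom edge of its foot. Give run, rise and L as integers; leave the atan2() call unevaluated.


translate([305, 0, 732]) cube([107, 951, 50]);
translate([0, 89, 0]) rotate([0, atan2(305, 732), 0]) cube([37, 42, 793]);
translate([717, 89, 0]) mirror([1, 0, 0]) rotate([0, atan2(305, 732), 0]) cube([37, 42, 793]);
translate([0, 820, 0]) rotate([0, atan2(305, 732), 0]) cube([37, 42, 793]);
translate([717, 820, 0]) mirror([1, 0, 0]) rotate([0, atan2(305, 732), 0]) cube([37, 42, 793]);


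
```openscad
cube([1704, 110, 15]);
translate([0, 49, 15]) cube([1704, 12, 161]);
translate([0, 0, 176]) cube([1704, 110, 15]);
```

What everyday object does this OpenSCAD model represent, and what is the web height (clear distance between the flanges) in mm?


An I-beam. The web height is 161 mm.

Two wide flanges with a thin centred web — an I-beam. Overall 191 mm minus two 15 mm flanges gives a web of 191 − 2·15 = 161 mm.


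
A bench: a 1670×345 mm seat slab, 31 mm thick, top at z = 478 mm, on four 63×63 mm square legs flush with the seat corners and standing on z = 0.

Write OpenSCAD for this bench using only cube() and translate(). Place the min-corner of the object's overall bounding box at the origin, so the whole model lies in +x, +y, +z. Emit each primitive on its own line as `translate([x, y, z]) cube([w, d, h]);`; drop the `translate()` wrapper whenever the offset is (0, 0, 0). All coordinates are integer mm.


translate([0, 0, 447]) cube([1670, 345, 31]);
cube([63, 63, 447]);
translate([0, 282, 0]) cube([63, 63, 447]);
translate([1607, 0, 0]) cube([63, 63, 447]);
translate([1607, 282, 0]) cube([63, 63, 447]);


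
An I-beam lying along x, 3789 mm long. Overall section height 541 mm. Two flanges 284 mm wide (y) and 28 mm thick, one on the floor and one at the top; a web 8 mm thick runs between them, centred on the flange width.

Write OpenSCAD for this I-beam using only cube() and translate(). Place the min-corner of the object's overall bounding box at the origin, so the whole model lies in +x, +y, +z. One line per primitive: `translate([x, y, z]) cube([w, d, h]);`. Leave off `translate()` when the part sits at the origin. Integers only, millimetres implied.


cube([3789, 284, 28]);
translate([0, 138, 28]) cube([3789, 8, 485]);
translate([0, 0, 513]) cube([3789, 284, 28]);


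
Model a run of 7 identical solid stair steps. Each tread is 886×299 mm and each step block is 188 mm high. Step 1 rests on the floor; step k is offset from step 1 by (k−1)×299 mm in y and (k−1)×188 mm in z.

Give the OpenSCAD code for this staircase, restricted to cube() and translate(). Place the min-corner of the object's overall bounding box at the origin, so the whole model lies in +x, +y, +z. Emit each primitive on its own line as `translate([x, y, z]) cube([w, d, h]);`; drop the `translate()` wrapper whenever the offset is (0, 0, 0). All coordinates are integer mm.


cube([886, 299, 188]);
translate([0, 299, 188]) cube([886, 299, 188]);
translate([0, 598, 376]) cube([886, 299, 188]);
translate([0, 897, 564]) cube([886, 299, 188]);
translate([0, 1196, 752]) cube([886, 299, 188]);
translate([0, 1495, 940]) cube([886, 299, 188]);
translate([0, 1794, 1128]) cube([886, 299, 188]);


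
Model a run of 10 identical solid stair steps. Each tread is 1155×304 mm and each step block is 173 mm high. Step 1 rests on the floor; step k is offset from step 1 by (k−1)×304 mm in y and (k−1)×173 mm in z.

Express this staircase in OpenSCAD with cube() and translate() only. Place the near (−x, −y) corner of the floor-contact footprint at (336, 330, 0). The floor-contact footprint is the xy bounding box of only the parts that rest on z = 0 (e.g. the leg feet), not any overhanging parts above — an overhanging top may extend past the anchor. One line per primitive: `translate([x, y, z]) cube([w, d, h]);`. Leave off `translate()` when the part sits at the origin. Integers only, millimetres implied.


translate([336, 330, 0]) cube([1155, 304, 173]);
translate([336, 634, 173]) cube([1155, 304, 173]);
translate([336, 938, 346]) cube([1155, 304, 173]);
translate([336, 1242, 519]) cube([1155, 304, 173]);
translate([336, 1546, 692]) cube([1155, 304, 173]);
translate([336, 1850, 865]) cube([1155, 304, 173]);
translate([336, 2154, 1038]) cube([1155, 304, 173]);
translate([336, 2458, 1211]) cube([1155, 304, 173]);
translate([336, 2762, 1384]) cube([1155, 304, 173]);
translate([336, 3066, 1557]) cube([1155, 304, 173]);


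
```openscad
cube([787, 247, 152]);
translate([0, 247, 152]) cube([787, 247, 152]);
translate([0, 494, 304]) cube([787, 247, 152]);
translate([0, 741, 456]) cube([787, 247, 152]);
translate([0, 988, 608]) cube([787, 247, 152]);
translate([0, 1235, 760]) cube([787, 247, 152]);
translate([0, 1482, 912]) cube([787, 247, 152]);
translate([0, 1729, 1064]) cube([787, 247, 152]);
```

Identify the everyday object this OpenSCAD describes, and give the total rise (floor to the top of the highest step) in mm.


A staircase. The total rise is 1216 mm.

8 identical blocks, each offset up and back from the previous — a staircase. Each step is 152 mm tall and there are 8 of them, so the total rise is 8 × 152 = 1216 mm.


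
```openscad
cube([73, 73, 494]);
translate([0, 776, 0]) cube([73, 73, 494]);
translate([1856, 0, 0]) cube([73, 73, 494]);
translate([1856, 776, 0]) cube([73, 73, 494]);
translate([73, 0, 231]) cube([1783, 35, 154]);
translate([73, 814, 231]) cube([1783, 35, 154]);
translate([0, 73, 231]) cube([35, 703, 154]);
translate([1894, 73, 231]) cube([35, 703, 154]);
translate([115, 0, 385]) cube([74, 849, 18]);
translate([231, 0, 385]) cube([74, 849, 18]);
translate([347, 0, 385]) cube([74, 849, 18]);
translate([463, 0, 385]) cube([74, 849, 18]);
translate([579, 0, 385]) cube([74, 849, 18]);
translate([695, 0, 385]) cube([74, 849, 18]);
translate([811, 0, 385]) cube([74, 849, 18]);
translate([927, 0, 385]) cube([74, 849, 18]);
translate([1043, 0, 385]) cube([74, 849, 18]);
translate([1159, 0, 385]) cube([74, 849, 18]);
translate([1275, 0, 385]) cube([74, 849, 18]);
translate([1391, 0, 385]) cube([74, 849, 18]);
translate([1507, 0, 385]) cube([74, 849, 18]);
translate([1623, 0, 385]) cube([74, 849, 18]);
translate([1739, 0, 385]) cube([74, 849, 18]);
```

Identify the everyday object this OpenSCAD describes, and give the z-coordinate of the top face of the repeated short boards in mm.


A bed frame. The slat-top height is 403 mm.

Four posts, four rails, and a row of slats — a bed frame. Slats sit on the rails at z = 231 + 154 = 385; with slat thickness 18, the top is 403 mm.


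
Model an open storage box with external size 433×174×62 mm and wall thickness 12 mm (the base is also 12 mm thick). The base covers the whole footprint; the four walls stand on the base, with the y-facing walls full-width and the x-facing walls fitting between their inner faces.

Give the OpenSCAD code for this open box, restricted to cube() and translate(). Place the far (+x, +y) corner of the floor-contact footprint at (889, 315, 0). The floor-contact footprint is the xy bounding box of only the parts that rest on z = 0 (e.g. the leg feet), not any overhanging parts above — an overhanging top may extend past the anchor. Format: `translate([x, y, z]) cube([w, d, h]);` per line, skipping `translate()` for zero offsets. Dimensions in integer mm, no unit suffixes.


translate([456, 141, 0]) cube([433, 174, 12]);
translate([456, 141, 12]) cube([433, 12, 50]);
translate([456, 303, 12]) cube([433, 12, 50]);
translate([456, 153, 12]) cube([12, 150, 50]);
translate([877, 153, 12]) cube([12, 150, 50]);


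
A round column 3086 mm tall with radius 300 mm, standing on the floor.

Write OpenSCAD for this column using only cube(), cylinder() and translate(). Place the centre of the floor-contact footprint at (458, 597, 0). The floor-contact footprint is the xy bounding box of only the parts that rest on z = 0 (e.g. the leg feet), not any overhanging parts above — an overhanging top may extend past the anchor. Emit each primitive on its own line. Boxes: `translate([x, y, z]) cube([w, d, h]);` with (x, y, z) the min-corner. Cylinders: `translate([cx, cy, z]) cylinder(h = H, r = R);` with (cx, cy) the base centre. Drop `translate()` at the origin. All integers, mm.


translate([458, 597, 0]) cylinder(h = 3086, r = 300);


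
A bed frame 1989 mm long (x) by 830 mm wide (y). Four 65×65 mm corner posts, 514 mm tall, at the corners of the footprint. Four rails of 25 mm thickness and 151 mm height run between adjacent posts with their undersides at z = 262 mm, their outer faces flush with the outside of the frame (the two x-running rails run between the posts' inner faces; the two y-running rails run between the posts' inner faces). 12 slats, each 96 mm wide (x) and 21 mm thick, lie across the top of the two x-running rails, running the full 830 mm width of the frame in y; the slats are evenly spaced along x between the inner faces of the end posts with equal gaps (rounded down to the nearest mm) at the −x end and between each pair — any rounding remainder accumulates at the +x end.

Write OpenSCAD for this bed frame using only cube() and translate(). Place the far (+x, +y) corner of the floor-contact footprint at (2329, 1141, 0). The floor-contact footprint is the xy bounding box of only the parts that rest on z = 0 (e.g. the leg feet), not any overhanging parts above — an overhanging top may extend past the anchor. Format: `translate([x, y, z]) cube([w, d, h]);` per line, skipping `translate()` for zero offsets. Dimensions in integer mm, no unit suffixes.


translate([340, 311, 0]) cube([65, 65, 514]);
translate([340, 1076, 0]) cube([65, 65, 514]);
translate([2264, 311, 0]) cube([65, 65, 514]);
translate([2264, 1076, 0]) cube([65, 65, 514]);
translate([405, 311, 262]) cube([1859, 25, 151]);
translate([405, 1116, 262]) cube([1859, 25, 151]);
translate([340, 376, 262]) cube([25, 700, 151]);
translate([2304, 376, 262]) cube([25, 700, 151]);
translate([459, 311, 413]) cube([96, 830, 21]);
translate([609, 311, 413]) cube([96, 830, 21]);
translate([759, 311, 413]) cube([96, 830, 21]);
translate([909, 311, 413]) cube([96, 830, 21]);
translate([1059, 311, 413]) cube([96, 830, 21]);
translate([1209, 311, 413]) cube([96, 830, 21]);
translate([1359, 311, 413]) cube([96, 830, 21]);
translate([1509, 311, 413]) cube([96, 830, 21]);
translate([1659, 311, 413]) cube([96, 830, 21]);
translate([1809, 311, 413]) cube([96, 830, 21]);
translate([1959, 311, 413]) cube([96, 830, 21]);
translate([2109, 311, 413]) cube([96, 830, 21]);


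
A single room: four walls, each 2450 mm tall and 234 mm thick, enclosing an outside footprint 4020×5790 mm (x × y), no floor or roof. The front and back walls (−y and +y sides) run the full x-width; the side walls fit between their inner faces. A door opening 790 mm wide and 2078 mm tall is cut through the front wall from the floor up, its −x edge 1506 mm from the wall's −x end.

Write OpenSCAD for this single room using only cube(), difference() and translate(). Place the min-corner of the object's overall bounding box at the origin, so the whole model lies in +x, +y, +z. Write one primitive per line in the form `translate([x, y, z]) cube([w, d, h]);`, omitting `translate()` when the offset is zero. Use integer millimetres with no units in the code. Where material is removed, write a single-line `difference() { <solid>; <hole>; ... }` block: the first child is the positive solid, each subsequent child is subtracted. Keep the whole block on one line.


difference() { cube([4020, 234, 2450]); translate([1506, 0, 0]) cube([790, 234, 2078]); }
translate([0, 5556, 0]) cube([4020, 234, 2450]);
translate([0, 234, 0]) cube([234, 5322, 2450]);
translate([3786, 234, 0]) cube([234, 5322, 2450]);
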